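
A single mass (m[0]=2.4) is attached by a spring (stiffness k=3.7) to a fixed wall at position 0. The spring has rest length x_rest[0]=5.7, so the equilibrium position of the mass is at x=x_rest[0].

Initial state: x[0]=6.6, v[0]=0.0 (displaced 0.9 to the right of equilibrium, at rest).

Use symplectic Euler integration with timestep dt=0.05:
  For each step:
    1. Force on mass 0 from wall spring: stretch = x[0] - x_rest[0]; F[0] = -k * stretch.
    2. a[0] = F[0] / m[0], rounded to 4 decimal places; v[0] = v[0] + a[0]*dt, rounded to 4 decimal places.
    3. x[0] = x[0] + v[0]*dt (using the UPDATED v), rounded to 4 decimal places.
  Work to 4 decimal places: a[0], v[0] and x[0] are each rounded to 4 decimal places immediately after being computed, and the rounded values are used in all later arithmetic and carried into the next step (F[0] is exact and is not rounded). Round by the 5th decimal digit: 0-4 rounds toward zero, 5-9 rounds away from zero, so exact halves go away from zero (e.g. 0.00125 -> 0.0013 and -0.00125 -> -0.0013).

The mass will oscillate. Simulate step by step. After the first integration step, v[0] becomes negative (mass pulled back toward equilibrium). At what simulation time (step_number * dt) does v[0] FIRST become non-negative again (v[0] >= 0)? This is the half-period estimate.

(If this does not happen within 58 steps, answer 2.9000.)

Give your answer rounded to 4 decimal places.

Answer: 2.5500

Derivation:
Step 0: x=[6.6000] v=[0.0000]
Step 1: x=[6.5965] v=[-0.0694]
Step 2: x=[6.5896] v=[-0.1385]
Step 3: x=[6.5792] v=[-0.2071]
Step 4: x=[6.5655] v=[-0.2749]
Step 5: x=[6.5484] v=[-0.3416]
Step 6: x=[6.5281] v=[-0.4070]
Step 7: x=[6.5046] v=[-0.4708]
Step 8: x=[6.4780] v=[-0.5328]
Step 9: x=[6.4484] v=[-0.5928]
Step 10: x=[6.4159] v=[-0.6505]
Step 11: x=[6.3806] v=[-0.7057]
Step 12: x=[6.3427] v=[-0.7582]
Step 13: x=[6.3023] v=[-0.8077]
Step 14: x=[6.2596] v=[-0.8541]
Step 15: x=[6.2147] v=[-0.8972]
Step 16: x=[6.1679] v=[-0.9369]
Step 17: x=[6.1193] v=[-0.9730]
Step 18: x=[6.0690] v=[-1.0053]
Step 19: x=[6.0173] v=[-1.0337]
Step 20: x=[5.9644] v=[-1.0582]
Step 21: x=[5.9105] v=[-1.0786]
Step 22: x=[5.8558] v=[-1.0948]
Step 23: x=[5.8005] v=[-1.1068]
Step 24: x=[5.7448] v=[-1.1145]
Step 25: x=[5.6889] v=[-1.1180]
Step 26: x=[5.6330] v=[-1.1171]
Step 27: x=[5.5774] v=[-1.1119]
Step 28: x=[5.5223] v=[-1.1025]
Step 29: x=[5.4679] v=[-1.0888]
Step 30: x=[5.4144] v=[-1.0709]
Step 31: x=[5.3620] v=[-1.0489]
Step 32: x=[5.3109] v=[-1.0228]
Step 33: x=[5.2613] v=[-0.9928]
Step 34: x=[5.2134] v=[-0.9590]
Step 35: x=[5.1673] v=[-0.9215]
Step 36: x=[5.1233] v=[-0.8804]
Step 37: x=[5.0815] v=[-0.8359]
Step 38: x=[5.0421] v=[-0.7882]
Step 39: x=[5.0052] v=[-0.7375]
Step 40: x=[4.9710] v=[-0.6839]
Step 41: x=[4.9396] v=[-0.6277]
Step 42: x=[4.9111] v=[-0.5691]
Step 43: x=[4.8857] v=[-0.5083]
Step 44: x=[4.8634] v=[-0.4455]
Step 45: x=[4.8444] v=[-0.3810]
Step 46: x=[4.8287] v=[-0.3150]
Step 47: x=[4.8163] v=[-0.2478]
Step 48: x=[4.8073] v=[-0.1797]
Step 49: x=[4.8018] v=[-0.1109]
Step 50: x=[4.7997] v=[-0.0417]
Step 51: x=[4.8011] v=[0.0277]
First v>=0 after going negative at step 51, time=2.5500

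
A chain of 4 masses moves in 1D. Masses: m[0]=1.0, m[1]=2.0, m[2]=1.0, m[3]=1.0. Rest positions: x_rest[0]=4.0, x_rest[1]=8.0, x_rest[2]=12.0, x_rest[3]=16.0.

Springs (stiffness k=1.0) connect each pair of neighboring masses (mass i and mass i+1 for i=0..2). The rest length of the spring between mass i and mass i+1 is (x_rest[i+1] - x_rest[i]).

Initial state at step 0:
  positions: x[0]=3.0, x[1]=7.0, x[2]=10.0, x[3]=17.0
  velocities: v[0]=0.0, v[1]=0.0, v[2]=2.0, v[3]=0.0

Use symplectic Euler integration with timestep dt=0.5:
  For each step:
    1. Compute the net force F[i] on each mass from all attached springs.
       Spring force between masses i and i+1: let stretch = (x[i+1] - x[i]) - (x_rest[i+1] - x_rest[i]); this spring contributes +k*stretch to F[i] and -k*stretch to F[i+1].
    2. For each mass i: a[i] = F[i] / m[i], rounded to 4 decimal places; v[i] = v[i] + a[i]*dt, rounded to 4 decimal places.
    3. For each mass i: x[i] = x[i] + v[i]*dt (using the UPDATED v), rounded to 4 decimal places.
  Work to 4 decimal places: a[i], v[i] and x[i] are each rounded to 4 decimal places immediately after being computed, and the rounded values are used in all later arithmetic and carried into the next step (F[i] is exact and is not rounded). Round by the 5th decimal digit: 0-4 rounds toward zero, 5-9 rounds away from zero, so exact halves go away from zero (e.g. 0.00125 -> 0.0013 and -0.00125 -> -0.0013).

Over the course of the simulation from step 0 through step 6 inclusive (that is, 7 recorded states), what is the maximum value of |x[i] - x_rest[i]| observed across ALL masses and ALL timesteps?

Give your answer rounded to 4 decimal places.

Answer: 2.2579

Derivation:
Step 0: x=[3.0000 7.0000 10.0000 17.0000] v=[0.0000 0.0000 2.0000 0.0000]
Step 1: x=[3.0000 6.8750 12.0000 16.2500] v=[0.0000 -0.2500 4.0000 -1.5000]
Step 2: x=[2.9688 6.9063 13.7813 15.4375] v=[-0.0625 0.0625 3.5625 -1.6250]
Step 3: x=[2.9219 7.3048 14.2579 15.2110] v=[-0.0938 0.7969 0.9531 -0.4531]
Step 4: x=[2.9708 8.0246 13.2345 15.7462] v=[0.0977 1.4395 -2.0469 1.0704]
Step 5: x=[3.2831 8.7639 11.5365 16.6535] v=[0.6246 1.4786 -3.3960 1.8146]
Step 6: x=[3.9656 9.1647 10.4246 17.2816] v=[1.3650 0.8016 -2.2238 1.2561]
Max displacement = 2.2579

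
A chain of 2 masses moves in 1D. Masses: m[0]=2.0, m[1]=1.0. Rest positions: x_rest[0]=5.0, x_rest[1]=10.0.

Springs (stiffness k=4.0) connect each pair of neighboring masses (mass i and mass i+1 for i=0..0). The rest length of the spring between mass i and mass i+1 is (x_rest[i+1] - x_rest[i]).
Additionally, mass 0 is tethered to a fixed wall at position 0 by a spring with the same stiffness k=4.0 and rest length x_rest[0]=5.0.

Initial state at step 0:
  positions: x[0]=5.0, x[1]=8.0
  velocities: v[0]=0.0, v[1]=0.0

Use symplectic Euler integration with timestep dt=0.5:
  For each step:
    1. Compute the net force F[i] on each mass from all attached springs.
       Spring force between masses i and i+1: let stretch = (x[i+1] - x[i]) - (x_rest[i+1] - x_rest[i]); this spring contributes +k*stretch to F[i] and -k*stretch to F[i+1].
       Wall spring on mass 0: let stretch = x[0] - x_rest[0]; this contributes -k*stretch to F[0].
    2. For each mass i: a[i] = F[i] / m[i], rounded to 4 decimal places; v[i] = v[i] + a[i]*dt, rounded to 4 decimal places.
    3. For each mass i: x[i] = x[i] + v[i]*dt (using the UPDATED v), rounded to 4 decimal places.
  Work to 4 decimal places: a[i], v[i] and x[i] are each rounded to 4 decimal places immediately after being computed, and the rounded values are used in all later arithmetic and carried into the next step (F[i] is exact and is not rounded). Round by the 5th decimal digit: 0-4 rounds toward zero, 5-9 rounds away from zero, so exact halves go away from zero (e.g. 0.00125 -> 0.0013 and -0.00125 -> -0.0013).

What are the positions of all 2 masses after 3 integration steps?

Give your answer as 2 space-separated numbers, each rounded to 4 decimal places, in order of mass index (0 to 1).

Answer: 5.5000 10.0000

Derivation:
Step 0: x=[5.0000 8.0000] v=[0.0000 0.0000]
Step 1: x=[4.0000 10.0000] v=[-2.0000 4.0000]
Step 2: x=[4.0000 11.0000] v=[0.0000 2.0000]
Step 3: x=[5.5000 10.0000] v=[3.0000 -2.0000]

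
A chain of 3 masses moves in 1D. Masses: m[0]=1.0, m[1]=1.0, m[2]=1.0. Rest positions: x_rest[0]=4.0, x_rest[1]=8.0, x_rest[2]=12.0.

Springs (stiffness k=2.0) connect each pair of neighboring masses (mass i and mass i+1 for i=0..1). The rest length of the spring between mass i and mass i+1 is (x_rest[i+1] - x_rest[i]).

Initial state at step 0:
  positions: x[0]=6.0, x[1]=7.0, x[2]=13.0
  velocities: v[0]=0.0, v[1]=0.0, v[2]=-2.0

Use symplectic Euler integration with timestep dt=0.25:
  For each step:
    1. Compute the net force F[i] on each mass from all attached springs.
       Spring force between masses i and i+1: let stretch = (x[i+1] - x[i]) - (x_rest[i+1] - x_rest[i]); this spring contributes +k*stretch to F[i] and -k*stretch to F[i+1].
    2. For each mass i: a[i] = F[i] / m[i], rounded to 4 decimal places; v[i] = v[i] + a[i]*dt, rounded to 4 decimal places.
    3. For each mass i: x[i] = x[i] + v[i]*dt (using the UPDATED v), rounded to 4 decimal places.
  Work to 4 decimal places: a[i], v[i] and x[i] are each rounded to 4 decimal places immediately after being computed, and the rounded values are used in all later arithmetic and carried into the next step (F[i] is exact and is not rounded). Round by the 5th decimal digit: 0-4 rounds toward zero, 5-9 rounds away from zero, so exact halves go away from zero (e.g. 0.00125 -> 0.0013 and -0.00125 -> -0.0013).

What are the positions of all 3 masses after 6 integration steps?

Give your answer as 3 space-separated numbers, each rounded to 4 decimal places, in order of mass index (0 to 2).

Answer: 3.4707 8.5901 10.9394

Derivation:
Step 0: x=[6.0000 7.0000 13.0000] v=[0.0000 0.0000 -2.0000]
Step 1: x=[5.6250 7.6250 12.2500] v=[-1.5000 2.5000 -3.0000]
Step 2: x=[5.0000 8.5781 11.4219] v=[-2.5000 3.8125 -3.3125]
Step 3: x=[4.3223 9.4395 10.7383] v=[-2.7110 3.4454 -2.7344]
Step 4: x=[3.7842 9.8236 10.3924] v=[-2.1524 1.5362 -1.3838]
Step 5: x=[3.5010 9.5238 10.4754] v=[-1.1327 -1.1991 0.3318]
Step 6: x=[3.4707 8.5901 10.9394] v=[-0.1213 -3.7347 1.8560]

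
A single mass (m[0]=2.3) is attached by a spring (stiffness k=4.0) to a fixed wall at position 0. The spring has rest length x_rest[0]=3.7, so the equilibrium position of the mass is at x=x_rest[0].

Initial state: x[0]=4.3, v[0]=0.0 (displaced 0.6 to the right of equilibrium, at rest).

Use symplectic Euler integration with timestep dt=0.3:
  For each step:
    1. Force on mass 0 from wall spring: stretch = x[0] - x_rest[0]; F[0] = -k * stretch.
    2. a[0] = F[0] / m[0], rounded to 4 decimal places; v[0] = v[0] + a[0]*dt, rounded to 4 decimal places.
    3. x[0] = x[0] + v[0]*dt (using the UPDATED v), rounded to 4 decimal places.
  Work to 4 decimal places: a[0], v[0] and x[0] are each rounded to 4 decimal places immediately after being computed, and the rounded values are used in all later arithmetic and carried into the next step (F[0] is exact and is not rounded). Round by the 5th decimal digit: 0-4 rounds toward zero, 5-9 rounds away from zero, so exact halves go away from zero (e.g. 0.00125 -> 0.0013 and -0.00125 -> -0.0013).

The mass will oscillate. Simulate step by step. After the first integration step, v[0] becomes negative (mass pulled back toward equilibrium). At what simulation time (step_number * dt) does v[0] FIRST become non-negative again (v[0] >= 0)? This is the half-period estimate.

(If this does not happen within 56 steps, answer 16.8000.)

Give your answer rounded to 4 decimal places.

Answer: 2.4000

Derivation:
Step 0: x=[4.3000] v=[0.0000]
Step 1: x=[4.2061] v=[-0.3131]
Step 2: x=[4.0329] v=[-0.5772]
Step 3: x=[3.8076] v=[-0.7509]
Step 4: x=[3.5655] v=[-0.8070]
Step 5: x=[3.3445] v=[-0.7368]
Step 6: x=[3.1791] v=[-0.5513]
Step 7: x=[3.0953] v=[-0.2795]
Step 8: x=[3.1061] v=[0.0360]
First v>=0 after going negative at step 8, time=2.4000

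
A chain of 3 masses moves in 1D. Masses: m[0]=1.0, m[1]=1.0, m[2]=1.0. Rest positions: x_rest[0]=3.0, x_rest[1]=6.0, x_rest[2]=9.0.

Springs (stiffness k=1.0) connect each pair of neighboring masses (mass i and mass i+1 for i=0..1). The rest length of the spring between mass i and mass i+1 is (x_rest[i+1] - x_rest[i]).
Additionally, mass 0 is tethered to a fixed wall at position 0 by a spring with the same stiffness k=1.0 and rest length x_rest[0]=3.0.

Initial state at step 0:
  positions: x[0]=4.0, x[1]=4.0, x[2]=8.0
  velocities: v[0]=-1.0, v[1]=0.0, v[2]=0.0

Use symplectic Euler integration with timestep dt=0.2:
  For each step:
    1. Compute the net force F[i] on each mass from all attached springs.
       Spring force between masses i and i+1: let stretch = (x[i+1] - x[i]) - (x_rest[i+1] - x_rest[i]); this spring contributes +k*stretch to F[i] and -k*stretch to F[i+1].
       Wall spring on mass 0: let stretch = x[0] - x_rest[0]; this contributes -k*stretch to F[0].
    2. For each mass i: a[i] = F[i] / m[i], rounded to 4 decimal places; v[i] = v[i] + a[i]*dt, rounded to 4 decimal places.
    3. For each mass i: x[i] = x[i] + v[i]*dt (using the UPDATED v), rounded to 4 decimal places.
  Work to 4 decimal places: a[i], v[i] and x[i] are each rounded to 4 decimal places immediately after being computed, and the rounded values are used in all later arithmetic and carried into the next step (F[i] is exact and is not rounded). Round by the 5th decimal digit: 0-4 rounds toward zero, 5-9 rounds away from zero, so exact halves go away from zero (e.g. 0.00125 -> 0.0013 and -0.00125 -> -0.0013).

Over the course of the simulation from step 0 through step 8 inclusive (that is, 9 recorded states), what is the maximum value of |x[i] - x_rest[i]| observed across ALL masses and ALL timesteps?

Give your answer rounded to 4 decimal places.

Step 0: x=[4.0000 4.0000 8.0000] v=[-1.0000 0.0000 0.0000]
Step 1: x=[3.6400 4.1600 7.9600] v=[-1.8000 0.8000 -0.2000]
Step 2: x=[3.1552 4.4512 7.8880] v=[-2.4240 1.4560 -0.3600]
Step 3: x=[2.5960 4.8280 7.7985] v=[-2.7958 1.8842 -0.4474]
Step 4: x=[2.0223 5.2344 7.7102] v=[-2.8686 2.0319 -0.4415]
Step 5: x=[1.4962 5.6113 7.6429] v=[-2.6306 1.8846 -0.3367]
Step 6: x=[1.0748 5.9049 7.6143] v=[-2.1068 1.4679 -0.1430]
Step 7: x=[0.8037 6.0737 7.6373] v=[-1.3557 0.8438 0.1151]
Step 8: x=[0.7112 6.0942 7.7178] v=[-0.4624 0.1025 0.4024]
Max displacement = 2.2888

Answer: 2.2888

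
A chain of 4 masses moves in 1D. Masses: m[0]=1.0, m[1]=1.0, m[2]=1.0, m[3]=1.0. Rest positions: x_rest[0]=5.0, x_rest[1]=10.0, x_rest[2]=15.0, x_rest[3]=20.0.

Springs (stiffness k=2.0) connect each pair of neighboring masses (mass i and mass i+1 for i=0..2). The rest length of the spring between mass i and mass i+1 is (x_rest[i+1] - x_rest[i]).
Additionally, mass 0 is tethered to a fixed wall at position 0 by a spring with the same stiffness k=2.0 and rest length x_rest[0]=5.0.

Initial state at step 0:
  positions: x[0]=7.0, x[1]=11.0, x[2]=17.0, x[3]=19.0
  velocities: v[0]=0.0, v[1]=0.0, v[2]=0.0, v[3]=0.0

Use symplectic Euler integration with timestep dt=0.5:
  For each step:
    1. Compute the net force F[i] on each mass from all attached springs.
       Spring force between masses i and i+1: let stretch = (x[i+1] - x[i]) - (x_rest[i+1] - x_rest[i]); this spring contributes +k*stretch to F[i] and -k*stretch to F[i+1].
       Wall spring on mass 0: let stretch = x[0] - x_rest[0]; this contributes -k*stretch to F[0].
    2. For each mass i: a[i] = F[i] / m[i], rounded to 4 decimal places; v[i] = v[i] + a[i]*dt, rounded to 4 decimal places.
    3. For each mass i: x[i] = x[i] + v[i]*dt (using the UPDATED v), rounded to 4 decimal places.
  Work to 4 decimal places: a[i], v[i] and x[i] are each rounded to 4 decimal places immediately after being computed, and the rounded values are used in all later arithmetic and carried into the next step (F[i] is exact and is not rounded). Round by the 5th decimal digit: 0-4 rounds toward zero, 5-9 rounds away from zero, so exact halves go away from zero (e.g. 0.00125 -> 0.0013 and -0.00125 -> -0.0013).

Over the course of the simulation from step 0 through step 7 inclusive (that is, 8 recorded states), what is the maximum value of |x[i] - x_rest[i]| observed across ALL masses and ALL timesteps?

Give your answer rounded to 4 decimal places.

Answer: 2.4375

Derivation:
Step 0: x=[7.0000 11.0000 17.0000 19.0000] v=[0.0000 0.0000 0.0000 0.0000]
Step 1: x=[5.5000 12.0000 15.0000 20.5000] v=[-3.0000 2.0000 -4.0000 3.0000]
Step 2: x=[4.5000 11.2500 14.2500 21.7500] v=[-2.0000 -1.5000 -1.5000 2.5000]
Step 3: x=[4.6250 8.6250 15.7500 21.7500] v=[0.2500 -5.2500 3.0000 0.0000]
Step 4: x=[4.4375 7.5625 16.6875 21.2500] v=[-0.3750 -2.1250 1.8750 -1.0000]
Step 5: x=[3.5938 9.5000 15.3438 20.9688] v=[-1.6875 3.8750 -2.6875 -0.5625]
Step 6: x=[3.9063 11.4063 13.8907 20.3751] v=[0.6249 3.8126 -2.9063 -1.1875]
Step 7: x=[6.0156 10.8048 14.4376 19.0392] v=[4.2186 -1.2030 1.0937 -2.6719]
Max displacement = 2.4375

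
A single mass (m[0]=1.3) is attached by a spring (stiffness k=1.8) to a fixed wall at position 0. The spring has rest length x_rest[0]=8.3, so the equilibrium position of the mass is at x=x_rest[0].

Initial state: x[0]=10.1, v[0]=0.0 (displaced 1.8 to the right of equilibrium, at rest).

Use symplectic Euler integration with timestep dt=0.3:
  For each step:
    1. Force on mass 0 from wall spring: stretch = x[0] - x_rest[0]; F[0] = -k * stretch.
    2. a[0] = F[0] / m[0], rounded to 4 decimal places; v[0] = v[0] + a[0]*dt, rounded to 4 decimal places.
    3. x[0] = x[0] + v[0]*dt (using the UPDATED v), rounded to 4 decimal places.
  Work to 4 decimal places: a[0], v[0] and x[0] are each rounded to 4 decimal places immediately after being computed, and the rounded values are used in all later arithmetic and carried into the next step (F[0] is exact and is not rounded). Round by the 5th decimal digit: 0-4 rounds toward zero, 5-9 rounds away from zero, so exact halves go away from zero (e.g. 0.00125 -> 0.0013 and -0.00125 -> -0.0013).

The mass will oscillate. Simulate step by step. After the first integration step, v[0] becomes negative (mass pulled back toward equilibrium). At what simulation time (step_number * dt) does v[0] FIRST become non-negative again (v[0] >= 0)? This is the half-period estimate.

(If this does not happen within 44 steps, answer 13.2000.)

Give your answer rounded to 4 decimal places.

Answer: 2.7000

Derivation:
Step 0: x=[10.1000] v=[0.0000]
Step 1: x=[9.8757] v=[-0.7477]
Step 2: x=[9.4550] v=[-1.4022]
Step 3: x=[8.8904] v=[-1.8820]
Step 4: x=[8.2522] v=[-2.1273]
Step 5: x=[7.6200] v=[-2.1074]
Step 6: x=[7.0725] v=[-1.8250]
Step 7: x=[6.6780] v=[-1.3151]
Step 8: x=[6.4856] v=[-0.6414]
Step 9: x=[6.5193] v=[0.1123]
First v>=0 after going negative at step 9, time=2.7000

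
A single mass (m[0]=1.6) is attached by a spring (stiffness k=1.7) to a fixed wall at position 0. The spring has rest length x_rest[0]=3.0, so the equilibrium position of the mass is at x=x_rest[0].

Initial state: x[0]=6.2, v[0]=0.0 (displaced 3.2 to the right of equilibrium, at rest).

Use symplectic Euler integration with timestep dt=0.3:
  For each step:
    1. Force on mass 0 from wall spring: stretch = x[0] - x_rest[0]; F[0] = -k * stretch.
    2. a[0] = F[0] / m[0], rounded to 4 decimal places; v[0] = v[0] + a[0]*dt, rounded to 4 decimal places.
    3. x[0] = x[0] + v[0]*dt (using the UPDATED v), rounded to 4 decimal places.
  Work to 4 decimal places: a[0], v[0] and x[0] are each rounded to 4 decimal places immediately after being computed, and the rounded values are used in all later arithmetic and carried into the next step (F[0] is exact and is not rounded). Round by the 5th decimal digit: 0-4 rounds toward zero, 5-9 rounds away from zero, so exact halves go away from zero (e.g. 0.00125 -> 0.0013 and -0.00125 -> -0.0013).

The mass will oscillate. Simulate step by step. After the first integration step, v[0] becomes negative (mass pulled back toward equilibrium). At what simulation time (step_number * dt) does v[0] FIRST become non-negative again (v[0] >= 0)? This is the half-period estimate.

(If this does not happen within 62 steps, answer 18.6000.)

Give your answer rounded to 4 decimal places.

Answer: 3.3000

Derivation:
Step 0: x=[6.2000] v=[0.0000]
Step 1: x=[5.8940] v=[-1.0200]
Step 2: x=[5.3113] v=[-1.9425]
Step 3: x=[4.5075] v=[-2.6792]
Step 4: x=[3.5596] v=[-3.1597]
Step 5: x=[2.5582] v=[-3.3381]
Step 6: x=[1.5990] v=[-3.1973]
Step 7: x=[0.7738] v=[-2.7507]
Step 8: x=[0.1615] v=[-2.0411]
Step 9: x=[-0.1794] v=[-1.1363]
Step 10: x=[-0.2163] v=[-0.1229]
Step 11: x=[0.0544] v=[0.9023]
First v>=0 after going negative at step 11, time=3.3000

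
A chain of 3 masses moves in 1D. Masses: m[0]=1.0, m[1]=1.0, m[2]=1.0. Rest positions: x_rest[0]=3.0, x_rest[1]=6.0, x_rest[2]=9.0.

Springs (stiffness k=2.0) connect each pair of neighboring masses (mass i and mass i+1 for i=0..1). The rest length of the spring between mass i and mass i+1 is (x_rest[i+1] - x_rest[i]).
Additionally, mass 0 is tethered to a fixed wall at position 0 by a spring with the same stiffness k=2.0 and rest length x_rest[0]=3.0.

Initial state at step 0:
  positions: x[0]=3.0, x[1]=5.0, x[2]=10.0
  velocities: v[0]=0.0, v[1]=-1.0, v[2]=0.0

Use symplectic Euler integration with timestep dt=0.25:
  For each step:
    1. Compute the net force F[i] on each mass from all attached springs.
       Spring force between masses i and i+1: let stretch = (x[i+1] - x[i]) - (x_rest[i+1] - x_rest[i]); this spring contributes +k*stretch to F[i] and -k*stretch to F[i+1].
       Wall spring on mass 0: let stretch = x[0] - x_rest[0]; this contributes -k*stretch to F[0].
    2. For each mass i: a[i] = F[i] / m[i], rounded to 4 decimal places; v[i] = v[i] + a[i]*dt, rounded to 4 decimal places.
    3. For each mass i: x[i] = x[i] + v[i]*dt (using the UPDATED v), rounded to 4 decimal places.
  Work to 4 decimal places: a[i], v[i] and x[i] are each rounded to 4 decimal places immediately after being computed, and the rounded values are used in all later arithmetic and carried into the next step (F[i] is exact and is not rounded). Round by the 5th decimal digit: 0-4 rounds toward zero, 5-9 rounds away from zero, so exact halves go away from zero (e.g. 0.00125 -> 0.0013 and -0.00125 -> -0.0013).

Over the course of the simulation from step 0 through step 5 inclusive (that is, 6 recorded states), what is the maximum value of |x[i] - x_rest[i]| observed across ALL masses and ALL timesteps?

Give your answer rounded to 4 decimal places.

Answer: 1.1052

Derivation:
Step 0: x=[3.0000 5.0000 10.0000] v=[0.0000 -1.0000 0.0000]
Step 1: x=[2.8750 5.1250 9.7500] v=[-0.5000 0.5000 -1.0000]
Step 2: x=[2.6719 5.5469 9.2969] v=[-0.8125 1.6875 -1.8125]
Step 3: x=[2.4942 6.0782 8.7500] v=[-0.7110 2.1250 -2.1875]
Step 4: x=[2.4527 6.4954 8.2442] v=[-0.1661 1.6689 -2.0234]
Step 5: x=[2.6099 6.6259 7.8948] v=[0.6289 0.5220 -1.3978]
Max displacement = 1.1052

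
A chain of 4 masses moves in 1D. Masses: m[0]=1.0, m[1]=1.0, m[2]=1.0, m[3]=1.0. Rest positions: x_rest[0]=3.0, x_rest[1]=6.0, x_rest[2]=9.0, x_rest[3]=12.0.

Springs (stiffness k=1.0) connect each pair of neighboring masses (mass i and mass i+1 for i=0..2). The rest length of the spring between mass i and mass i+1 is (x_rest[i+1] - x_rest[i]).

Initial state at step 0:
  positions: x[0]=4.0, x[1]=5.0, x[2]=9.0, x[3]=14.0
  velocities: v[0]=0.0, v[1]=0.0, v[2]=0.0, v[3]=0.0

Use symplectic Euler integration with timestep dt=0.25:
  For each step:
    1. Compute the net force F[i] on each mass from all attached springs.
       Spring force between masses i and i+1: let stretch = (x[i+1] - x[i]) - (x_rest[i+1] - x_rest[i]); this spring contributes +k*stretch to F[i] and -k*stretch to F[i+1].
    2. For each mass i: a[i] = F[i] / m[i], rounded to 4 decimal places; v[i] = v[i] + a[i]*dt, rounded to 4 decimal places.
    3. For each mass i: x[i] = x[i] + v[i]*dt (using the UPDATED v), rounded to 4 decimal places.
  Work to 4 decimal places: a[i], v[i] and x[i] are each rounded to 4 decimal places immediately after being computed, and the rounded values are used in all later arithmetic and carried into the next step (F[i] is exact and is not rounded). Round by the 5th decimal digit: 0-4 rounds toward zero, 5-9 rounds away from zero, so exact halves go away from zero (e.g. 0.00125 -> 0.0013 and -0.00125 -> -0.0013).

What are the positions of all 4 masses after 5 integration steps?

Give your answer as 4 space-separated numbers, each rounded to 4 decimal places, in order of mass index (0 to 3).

Answer: 2.7306 6.9718 9.7896 12.5081

Derivation:
Step 0: x=[4.0000 5.0000 9.0000 14.0000] v=[0.0000 0.0000 0.0000 0.0000]
Step 1: x=[3.8750 5.1875 9.0625 13.8750] v=[-0.5000 0.7500 0.2500 -0.5000]
Step 2: x=[3.6445 5.5352 9.1836 13.6367] v=[-0.9219 1.3906 0.4844 -0.9531]
Step 3: x=[3.3447 5.9927 9.3550 13.3076] v=[-1.1992 1.8300 0.6856 -1.3164]
Step 4: x=[3.0229 6.4949 9.5633 12.9190] v=[-1.2872 2.0086 0.8332 -1.5546]
Step 5: x=[2.7306 6.9718 9.7896 12.5081] v=[-1.1692 1.9077 0.9050 -1.6435]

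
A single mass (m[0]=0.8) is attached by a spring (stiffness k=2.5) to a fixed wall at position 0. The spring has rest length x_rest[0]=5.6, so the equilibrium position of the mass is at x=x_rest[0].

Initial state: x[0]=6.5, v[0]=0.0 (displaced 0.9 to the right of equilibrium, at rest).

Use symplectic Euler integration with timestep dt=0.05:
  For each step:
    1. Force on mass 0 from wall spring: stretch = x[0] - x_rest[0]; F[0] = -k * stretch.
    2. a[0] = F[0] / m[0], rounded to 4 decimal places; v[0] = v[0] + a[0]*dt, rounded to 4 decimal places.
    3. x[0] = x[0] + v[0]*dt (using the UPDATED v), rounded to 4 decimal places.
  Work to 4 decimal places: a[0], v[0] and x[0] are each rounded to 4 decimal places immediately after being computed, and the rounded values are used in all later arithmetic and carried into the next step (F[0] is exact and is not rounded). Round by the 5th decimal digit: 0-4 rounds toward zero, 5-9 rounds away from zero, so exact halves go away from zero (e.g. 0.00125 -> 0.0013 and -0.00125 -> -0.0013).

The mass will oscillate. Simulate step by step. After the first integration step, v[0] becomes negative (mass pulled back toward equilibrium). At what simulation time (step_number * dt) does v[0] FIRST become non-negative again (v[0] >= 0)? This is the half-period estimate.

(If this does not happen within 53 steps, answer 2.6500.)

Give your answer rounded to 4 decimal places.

Answer: 1.8000

Derivation:
Step 0: x=[6.5000] v=[0.0000]
Step 1: x=[6.4930] v=[-0.1406]
Step 2: x=[6.4790] v=[-0.2801]
Step 3: x=[6.4581] v=[-0.4174]
Step 4: x=[6.4305] v=[-0.5515]
Step 5: x=[6.3964] v=[-0.6813]
Step 6: x=[6.3561] v=[-0.8057]
Step 7: x=[6.3099] v=[-0.9238]
Step 8: x=[6.2582] v=[-1.0347]
Step 9: x=[6.2013] v=[-1.1375]
Step 10: x=[6.1397] v=[-1.2315]
Step 11: x=[6.0739] v=[-1.3158]
Step 12: x=[6.0044] v=[-1.3898]
Step 13: x=[5.9318] v=[-1.4530]
Step 14: x=[5.8566] v=[-1.5048]
Step 15: x=[5.7794] v=[-1.5449]
Step 16: x=[5.7008] v=[-1.5729]
Step 17: x=[5.6214] v=[-1.5887]
Step 18: x=[5.5418] v=[-1.5920]
Step 19: x=[5.4627] v=[-1.5829]
Step 20: x=[5.3846] v=[-1.5614]
Step 21: x=[5.3082] v=[-1.5277]
Step 22: x=[5.2341] v=[-1.4821]
Step 23: x=[5.1629] v=[-1.4249]
Step 24: x=[5.0951] v=[-1.3566]
Step 25: x=[5.0312] v=[-1.2777]
Step 26: x=[4.9718] v=[-1.1888]
Step 27: x=[4.9173] v=[-1.0906]
Step 28: x=[4.8681] v=[-0.9839]
Step 29: x=[4.8246] v=[-0.8695]
Step 30: x=[4.7872] v=[-0.7483]
Step 31: x=[4.7561] v=[-0.6213]
Step 32: x=[4.7316] v=[-0.4894]
Step 33: x=[4.7139] v=[-0.3537]
Step 34: x=[4.7031] v=[-0.2152]
Step 35: x=[4.6993] v=[-0.0751]
Step 36: x=[4.7026] v=[0.0656]
First v>=0 after going negative at step 36, time=1.8000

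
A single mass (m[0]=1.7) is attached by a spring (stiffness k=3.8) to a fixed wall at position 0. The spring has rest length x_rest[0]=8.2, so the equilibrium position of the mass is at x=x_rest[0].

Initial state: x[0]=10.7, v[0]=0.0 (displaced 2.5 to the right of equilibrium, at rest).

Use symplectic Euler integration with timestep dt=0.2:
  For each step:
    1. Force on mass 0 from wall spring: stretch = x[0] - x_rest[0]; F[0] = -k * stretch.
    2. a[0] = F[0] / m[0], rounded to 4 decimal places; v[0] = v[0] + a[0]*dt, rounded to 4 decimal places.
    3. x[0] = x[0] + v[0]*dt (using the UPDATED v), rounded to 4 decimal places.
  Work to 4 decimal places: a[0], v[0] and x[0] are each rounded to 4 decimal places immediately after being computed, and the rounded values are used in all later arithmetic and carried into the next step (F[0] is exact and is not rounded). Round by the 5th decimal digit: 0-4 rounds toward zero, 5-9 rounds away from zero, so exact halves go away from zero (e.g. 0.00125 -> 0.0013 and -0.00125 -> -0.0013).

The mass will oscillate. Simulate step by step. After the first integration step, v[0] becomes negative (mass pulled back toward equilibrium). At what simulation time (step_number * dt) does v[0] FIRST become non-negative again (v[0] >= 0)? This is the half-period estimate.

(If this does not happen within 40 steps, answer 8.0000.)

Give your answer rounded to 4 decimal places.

Answer: 2.2000

Derivation:
Step 0: x=[10.7000] v=[0.0000]
Step 1: x=[10.4765] v=[-1.1176]
Step 2: x=[10.0494] v=[-2.1353]
Step 3: x=[9.4570] v=[-2.9621]
Step 4: x=[8.7522] v=[-3.5241]
Step 5: x=[7.9980] v=[-3.7710]
Step 6: x=[7.2619] v=[-3.6807]
Step 7: x=[6.6096] v=[-3.2613]
Step 8: x=[6.0995] v=[-2.5503]
Step 9: x=[5.7772] v=[-1.6113]
Step 10: x=[5.6716] v=[-0.5282]
Step 11: x=[5.7920] v=[0.6021]
First v>=0 after going negative at step 11, time=2.2000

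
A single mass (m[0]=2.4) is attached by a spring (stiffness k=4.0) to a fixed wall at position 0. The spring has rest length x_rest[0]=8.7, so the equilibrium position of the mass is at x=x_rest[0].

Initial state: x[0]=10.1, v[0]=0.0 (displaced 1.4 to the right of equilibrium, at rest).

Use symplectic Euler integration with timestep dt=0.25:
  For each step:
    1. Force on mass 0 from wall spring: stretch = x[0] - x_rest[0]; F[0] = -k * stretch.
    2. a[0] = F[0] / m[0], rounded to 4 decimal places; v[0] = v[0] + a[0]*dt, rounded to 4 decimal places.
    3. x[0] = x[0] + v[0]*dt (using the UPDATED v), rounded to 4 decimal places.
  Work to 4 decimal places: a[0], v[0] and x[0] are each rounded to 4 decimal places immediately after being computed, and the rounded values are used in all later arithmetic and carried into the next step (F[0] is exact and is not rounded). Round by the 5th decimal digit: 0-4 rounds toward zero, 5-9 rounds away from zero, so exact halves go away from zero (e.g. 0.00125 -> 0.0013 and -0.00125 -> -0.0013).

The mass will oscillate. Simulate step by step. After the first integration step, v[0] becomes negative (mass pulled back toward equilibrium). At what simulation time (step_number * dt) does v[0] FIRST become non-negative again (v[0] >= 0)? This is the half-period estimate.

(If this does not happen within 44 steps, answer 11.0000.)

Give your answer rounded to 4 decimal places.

Step 0: x=[10.1000] v=[0.0000]
Step 1: x=[9.9542] v=[-0.5833]
Step 2: x=[9.6777] v=[-1.1059]
Step 3: x=[9.2994] v=[-1.5133]
Step 4: x=[8.8586] v=[-1.7631]
Step 5: x=[8.4013] v=[-1.8292]
Step 6: x=[7.9751] v=[-1.7048]
Step 7: x=[7.6244] v=[-1.4028]
Step 8: x=[7.3858] v=[-0.9546]
Step 9: x=[7.2841] v=[-0.4070]
Step 10: x=[7.3299] v=[0.1830]
First v>=0 after going negative at step 10, time=2.5000

Answer: 2.5000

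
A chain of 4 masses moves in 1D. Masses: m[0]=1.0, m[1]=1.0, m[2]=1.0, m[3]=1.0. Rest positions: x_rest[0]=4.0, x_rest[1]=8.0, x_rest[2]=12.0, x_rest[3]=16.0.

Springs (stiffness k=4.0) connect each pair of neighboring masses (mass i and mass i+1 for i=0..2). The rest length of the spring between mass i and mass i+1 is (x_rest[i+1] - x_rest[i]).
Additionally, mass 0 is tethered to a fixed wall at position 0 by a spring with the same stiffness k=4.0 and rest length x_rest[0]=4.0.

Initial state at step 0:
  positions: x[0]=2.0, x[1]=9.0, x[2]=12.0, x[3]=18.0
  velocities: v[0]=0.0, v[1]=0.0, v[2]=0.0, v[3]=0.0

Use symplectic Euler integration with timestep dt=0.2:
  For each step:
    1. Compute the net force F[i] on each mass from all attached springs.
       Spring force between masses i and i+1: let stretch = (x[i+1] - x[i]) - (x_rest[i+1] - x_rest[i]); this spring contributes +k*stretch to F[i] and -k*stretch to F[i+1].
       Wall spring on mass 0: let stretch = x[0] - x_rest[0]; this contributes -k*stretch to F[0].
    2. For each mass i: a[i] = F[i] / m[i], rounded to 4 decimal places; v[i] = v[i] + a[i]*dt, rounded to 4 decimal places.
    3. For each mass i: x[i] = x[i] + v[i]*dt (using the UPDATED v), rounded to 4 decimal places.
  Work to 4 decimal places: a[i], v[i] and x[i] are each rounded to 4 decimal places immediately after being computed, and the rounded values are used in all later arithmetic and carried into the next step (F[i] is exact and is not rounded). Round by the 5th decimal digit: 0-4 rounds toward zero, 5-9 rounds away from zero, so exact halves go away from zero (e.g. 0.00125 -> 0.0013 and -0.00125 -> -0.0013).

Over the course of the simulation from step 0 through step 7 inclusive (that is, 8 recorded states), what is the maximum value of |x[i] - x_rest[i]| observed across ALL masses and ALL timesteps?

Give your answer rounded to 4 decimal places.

Step 0: x=[2.0000 9.0000 12.0000 18.0000] v=[0.0000 0.0000 0.0000 0.0000]
Step 1: x=[2.8000 8.3600 12.4800 17.6800] v=[4.0000 -3.2000 2.4000 -1.6000]
Step 2: x=[4.0416 7.4896 13.1328 17.1680] v=[6.2080 -4.3520 3.2640 -2.5600]
Step 3: x=[5.1882 6.9704 13.5283 16.6504] v=[5.7331 -2.5958 1.9776 -2.5882]
Step 4: x=[5.7899 7.2154 13.3741 16.2732] v=[3.0083 1.2248 -0.7710 -1.8859]
Step 5: x=[5.6933 8.2177 12.6984 16.0722] v=[-0.4832 5.0114 -3.3787 -1.0052]
Step 6: x=[5.0896 9.5330 11.8456 15.9714] v=[-3.0183 6.5764 -4.2642 -0.5042]
Step 7: x=[4.3825 10.5074 11.2829 15.8504] v=[-3.5353 4.8718 -2.8136 -0.6048]
Max displacement = 2.5074

Answer: 2.5074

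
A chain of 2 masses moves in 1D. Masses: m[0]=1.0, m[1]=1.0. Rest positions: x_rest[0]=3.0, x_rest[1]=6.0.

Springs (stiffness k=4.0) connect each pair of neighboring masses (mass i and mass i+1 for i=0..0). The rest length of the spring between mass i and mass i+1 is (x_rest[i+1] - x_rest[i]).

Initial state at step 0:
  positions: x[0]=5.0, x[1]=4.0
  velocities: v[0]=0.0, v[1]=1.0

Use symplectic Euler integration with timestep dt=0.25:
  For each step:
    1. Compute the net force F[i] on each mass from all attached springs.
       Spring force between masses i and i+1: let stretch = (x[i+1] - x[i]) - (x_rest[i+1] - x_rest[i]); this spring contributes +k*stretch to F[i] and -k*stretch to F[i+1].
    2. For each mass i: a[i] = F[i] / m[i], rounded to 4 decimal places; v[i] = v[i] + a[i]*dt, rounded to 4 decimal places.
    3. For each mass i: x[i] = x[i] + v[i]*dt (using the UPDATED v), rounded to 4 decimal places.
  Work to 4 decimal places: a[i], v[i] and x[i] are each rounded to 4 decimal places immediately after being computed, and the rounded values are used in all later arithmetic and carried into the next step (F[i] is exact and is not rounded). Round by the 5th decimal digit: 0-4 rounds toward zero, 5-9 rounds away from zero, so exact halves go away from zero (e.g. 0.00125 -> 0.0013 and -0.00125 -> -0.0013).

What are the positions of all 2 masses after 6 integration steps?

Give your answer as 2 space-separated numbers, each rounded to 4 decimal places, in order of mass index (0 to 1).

Step 0: x=[5.0000 4.0000] v=[0.0000 1.0000]
Step 1: x=[4.0000 5.2500] v=[-4.0000 5.0000]
Step 2: x=[2.5625 6.9375] v=[-5.7500 6.7500]
Step 3: x=[1.4688 8.2813] v=[-4.3750 5.3750]
Step 4: x=[1.3282 8.6719] v=[-0.5625 1.5625]
Step 5: x=[2.2735 7.9766] v=[3.7812 -2.7812]
Step 6: x=[3.8946 6.6055] v=[6.4843 -5.4843]

Answer: 3.8946 6.6055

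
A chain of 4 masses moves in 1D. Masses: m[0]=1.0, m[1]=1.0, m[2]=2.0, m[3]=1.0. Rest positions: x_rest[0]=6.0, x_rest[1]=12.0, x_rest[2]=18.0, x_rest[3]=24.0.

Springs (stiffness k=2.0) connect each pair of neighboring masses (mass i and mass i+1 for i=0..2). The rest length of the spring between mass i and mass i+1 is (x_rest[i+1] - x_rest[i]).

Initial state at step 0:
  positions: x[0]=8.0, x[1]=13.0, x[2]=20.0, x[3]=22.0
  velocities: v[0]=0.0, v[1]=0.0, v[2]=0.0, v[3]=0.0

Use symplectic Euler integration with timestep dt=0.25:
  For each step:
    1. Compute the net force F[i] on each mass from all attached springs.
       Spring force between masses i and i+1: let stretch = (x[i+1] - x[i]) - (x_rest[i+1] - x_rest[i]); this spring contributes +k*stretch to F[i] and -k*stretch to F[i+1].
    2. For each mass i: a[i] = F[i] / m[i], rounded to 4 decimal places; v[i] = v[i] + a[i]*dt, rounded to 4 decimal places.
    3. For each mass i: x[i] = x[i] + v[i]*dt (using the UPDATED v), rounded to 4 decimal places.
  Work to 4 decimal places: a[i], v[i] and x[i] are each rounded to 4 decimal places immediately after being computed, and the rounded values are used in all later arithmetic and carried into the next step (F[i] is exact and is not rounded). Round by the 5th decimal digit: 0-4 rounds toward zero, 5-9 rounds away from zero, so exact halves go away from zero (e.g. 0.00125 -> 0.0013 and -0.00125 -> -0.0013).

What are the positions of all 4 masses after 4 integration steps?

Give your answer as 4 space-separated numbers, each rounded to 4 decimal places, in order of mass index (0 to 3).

Answer: 7.3179 14.0465 18.0005 25.6347

Derivation:
Step 0: x=[8.0000 13.0000 20.0000 22.0000] v=[0.0000 0.0000 0.0000 0.0000]
Step 1: x=[7.8750 13.2500 19.6875 22.5000] v=[-0.5000 1.0000 -1.2500 2.0000]
Step 2: x=[7.6719 13.6328 19.1484 23.3985] v=[-0.8125 1.5313 -2.1563 3.5938]
Step 3: x=[7.4639 13.9600 18.5302 24.5157] v=[-0.8321 1.3087 -2.4727 4.4688]
Step 4: x=[7.3179 14.0465 18.0005 25.6347] v=[-0.5841 0.3458 -2.1189 4.4761]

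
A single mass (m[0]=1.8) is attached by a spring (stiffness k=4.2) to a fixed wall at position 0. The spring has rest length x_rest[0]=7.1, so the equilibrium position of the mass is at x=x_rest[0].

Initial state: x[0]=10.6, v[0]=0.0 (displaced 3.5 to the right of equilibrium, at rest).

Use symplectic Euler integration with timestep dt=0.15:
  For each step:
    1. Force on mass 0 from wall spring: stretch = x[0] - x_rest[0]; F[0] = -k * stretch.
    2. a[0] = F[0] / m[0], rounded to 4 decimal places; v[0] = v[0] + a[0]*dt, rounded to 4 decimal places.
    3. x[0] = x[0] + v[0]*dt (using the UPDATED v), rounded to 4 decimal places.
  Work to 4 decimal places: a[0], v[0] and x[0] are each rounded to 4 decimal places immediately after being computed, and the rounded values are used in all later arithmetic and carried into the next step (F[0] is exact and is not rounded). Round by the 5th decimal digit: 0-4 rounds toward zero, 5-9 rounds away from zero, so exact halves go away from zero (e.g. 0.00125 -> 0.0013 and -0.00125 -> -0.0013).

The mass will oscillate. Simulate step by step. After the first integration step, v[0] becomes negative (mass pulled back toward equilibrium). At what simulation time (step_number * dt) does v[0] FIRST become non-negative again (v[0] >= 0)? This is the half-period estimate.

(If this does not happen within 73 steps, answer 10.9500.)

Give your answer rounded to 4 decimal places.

Answer: 2.1000

Derivation:
Step 0: x=[10.6000] v=[0.0000]
Step 1: x=[10.4163] v=[-1.2250]
Step 2: x=[10.0584] v=[-2.3857]
Step 3: x=[9.5452] v=[-3.4211]
Step 4: x=[8.9037] v=[-4.2769]
Step 5: x=[8.1675] v=[-4.9082]
Step 6: x=[7.3752] v=[-5.2818]
Step 7: x=[6.5685] v=[-5.3781]
Step 8: x=[5.7897] v=[-5.1921]
Step 9: x=[5.0797] v=[-4.7335]
Step 10: x=[4.4757] v=[-4.0264]
Step 11: x=[4.0095] v=[-3.1079]
Step 12: x=[3.7056] v=[-2.0262]
Step 13: x=[3.5799] v=[-0.8382]
Step 14: x=[3.6390] v=[0.3938]
First v>=0 after going negative at step 14, time=2.1000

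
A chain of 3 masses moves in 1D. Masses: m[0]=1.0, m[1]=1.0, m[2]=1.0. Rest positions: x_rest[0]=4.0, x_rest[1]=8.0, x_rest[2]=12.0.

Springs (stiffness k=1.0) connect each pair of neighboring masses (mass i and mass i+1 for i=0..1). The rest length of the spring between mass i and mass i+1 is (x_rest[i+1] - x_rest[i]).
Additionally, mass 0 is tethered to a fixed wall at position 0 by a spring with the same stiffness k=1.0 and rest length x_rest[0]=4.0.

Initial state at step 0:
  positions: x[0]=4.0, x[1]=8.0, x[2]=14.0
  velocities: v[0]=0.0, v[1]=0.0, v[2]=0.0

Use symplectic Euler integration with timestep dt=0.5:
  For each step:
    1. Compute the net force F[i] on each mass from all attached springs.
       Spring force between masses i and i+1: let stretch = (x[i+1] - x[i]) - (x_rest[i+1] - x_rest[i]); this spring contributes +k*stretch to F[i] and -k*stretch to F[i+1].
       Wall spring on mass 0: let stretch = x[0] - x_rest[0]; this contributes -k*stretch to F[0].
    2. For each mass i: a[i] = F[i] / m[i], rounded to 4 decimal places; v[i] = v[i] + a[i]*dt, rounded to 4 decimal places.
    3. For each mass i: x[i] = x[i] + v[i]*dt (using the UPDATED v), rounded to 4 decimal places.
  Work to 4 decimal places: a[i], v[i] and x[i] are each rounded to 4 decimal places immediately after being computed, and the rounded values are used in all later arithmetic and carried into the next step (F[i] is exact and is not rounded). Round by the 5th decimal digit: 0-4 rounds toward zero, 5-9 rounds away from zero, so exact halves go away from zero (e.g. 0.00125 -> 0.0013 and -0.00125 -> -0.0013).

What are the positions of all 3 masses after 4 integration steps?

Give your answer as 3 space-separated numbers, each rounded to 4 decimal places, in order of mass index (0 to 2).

Step 0: x=[4.0000 8.0000 14.0000] v=[0.0000 0.0000 0.0000]
Step 1: x=[4.0000 8.5000 13.5000] v=[0.0000 1.0000 -1.0000]
Step 2: x=[4.1250 9.1250 12.7500] v=[0.2500 1.2500 -1.5000]
Step 3: x=[4.4688 9.4063 12.0938] v=[0.6875 0.5625 -1.3125]
Step 4: x=[4.9298 9.1251 11.7657] v=[0.9219 -0.5625 -0.6563]

Answer: 4.9298 9.1251 11.7657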